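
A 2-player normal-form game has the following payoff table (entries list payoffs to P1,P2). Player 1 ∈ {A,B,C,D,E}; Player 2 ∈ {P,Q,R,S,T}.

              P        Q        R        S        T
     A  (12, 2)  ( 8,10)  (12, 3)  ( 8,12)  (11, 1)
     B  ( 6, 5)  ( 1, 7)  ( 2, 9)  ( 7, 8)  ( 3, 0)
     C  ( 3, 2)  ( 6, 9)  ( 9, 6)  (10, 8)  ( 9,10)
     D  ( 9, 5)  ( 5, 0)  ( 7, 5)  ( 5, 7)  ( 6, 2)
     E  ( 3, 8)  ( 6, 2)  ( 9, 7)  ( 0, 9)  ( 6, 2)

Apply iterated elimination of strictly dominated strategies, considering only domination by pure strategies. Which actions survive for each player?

P1 drop B (A beats it: P:12>6 Q:8>1 R:12>2 S:8>7 T:11>3)
P1 drop D (A beats it: P:12>9 Q:8>5 R:12>7 S:8>5 T:11>6)
P1 drop E (A beats it: P:12>3 Q:8>6 R:12>9 S:8>0 T:11>6)
P2 drop P (Q beats it: A:10>2 C:9>2)
P2 drop R (Q beats it: A:10>3 C:9>6)
P1→{A,C} P2→{Q,S,T}

Survivors P1:{A,C} P2:{Q,S,T}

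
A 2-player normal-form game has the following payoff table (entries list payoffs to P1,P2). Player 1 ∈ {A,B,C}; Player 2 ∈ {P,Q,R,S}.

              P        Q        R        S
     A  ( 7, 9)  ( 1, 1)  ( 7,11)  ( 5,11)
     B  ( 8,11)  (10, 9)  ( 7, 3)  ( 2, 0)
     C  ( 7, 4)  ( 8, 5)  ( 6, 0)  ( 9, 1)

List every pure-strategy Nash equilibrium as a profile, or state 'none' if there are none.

PSNE = {(A,R), (B,P)}

(A,P): not NE [P1→B gives 8>7; P2→S gives 11>9]
(A,Q): not NE [P1→B gives 10>1; P2→S gives 11>1]
(A,R): NE
(A,S): not NE [P1→C gives 9>5]
(B,P): NE
(B,Q): not NE [P2→P gives 11>9]
(B,R): not NE [P2→P gives 11>3]
(B,S): not NE [P1→C gives 9>2; P2→P gives 11>0]
(C,P): not NE [P1→B gives 8>7; P2→Q gives 5>4]
(C,Q): not NE [P1→B gives 10>8]
(C,R): not NE [P1→B gives 7>6; P2→Q gives 5>0]
(C,S): not NE [P2→Q gives 5>1]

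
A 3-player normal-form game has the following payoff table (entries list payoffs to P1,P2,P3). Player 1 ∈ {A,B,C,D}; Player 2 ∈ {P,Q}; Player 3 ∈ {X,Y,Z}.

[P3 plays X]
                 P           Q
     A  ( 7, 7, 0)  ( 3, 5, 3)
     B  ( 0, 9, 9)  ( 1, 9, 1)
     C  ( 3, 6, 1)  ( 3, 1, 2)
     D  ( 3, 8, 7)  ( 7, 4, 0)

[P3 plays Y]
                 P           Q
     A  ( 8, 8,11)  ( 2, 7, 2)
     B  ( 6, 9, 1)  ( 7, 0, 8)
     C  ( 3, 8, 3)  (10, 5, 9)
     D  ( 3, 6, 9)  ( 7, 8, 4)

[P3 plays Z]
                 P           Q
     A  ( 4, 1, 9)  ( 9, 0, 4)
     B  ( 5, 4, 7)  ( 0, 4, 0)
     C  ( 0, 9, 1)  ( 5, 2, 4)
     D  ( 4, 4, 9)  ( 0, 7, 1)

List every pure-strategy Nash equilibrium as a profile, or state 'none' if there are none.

(A,P,X): not NE [P3→Y gives 11>0]
(A,P,Y): NE
(A,P,Z): not NE [P1→B gives 5>4; P3→Y gives 11>9]
(A,Q,X): not NE [P1→D gives 7>3; P2→P gives 7>5; P3→Z gives 4>3]
(A,Q,Y): not NE [P1→C gives 10>2; P2→P gives 8>7; P3→Z gives 4>2]
(A,Q,Z): not NE [P2→P gives 1>0]
(B,P,X): not NE [P1→A gives 7>0]
(B,P,Y): not NE [P1→A gives 8>6; P3→X gives 9>1]
(B,P,Z): not NE [P3→X gives 9>7]
(B,Q,X): not NE [P1→D gives 7>1; P3→Y gives 8>1]
(B,Q,Y): not NE [P1→C gives 10>7; P2→P gives 9>0]
(B,Q,Z): not NE [P1→A gives 9>0; P3→Y gives 8>0]
(C,P,X): not NE [P1→A gives 7>3; P3→Y gives 3>1]
(C,P,Y): not NE [P1→A gives 8>3]
(C,P,Z): not NE [P1→B gives 5>0; P3→Y gives 3>1]
(C,Q,X): not NE [P1→D gives 7>3; P2→P gives 6>1; P3→Y gives 9>2]
(C,Q,Y): not NE [P2→P gives 8>5]
(C,Q,Z): not NE [P1→A gives 9>5; P2→P gives 9>2; P3→Y gives 9>4]
(D,P,X): not NE [P1→A gives 7>3; P3→Z gives 9>7]
(D,P,Y): not NE [P1→A gives 8>3; P2→Q gives 8>6]
(D,P,Z): not NE [P1→B gives 5>4; P2→Q gives 7>4]
(D,Q,X): not NE [P2→P gives 8>4; P3→Y gives 4>0]
(D,Q,Y): not NE [P1→C gives 10>7]
(D,Q,Z): not NE [P1→A gives 9>0; P3→Y gives 4>1]

PSNE = {(A,P,Y)}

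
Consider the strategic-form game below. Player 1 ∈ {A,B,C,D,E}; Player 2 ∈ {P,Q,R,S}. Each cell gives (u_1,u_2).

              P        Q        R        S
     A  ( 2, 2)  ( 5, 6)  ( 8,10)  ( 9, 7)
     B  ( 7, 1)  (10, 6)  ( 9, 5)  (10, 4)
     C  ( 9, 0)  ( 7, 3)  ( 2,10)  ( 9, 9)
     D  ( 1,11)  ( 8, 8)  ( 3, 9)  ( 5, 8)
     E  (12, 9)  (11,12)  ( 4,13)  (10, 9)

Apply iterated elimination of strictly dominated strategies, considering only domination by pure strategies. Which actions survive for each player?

IESDS → P1:{B,E} P2:{Q,R}

P1 drop A (B beats it: P:7>2 Q:10>5 R:9>8 S:10>9)
P1 drop C (E beats it: P:12>9 Q:11>7 R:4>2 S:10>9)
P1 drop D (B beats it: P:7>1 Q:10>8 R:9>3 S:10>5)
P2 drop P (Q beats it: B:6>1 E:12>9)
P2 drop S (Q beats it: B:6>4 E:12>9)
P1→{B,E} P2→{Q,R}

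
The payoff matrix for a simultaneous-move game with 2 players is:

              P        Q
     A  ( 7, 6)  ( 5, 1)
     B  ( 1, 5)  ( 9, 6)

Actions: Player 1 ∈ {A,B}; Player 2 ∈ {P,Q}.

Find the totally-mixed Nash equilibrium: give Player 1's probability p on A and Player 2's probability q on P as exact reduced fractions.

P1 mixes 1/6 on A; P2 mixes 2/5 on P

P1 indiff ⇒ q·7+(1-q)·5 = q·1+(1-q)·9 ⇒ q(6) = (1-q)(4) ⇒ q = 2/5
P2 indiff ⇒ p·6+(1-p)·5 = p·1+(1-p)·6 ⇒ p(5) = (1-p)(1) ⇒ p = 1/6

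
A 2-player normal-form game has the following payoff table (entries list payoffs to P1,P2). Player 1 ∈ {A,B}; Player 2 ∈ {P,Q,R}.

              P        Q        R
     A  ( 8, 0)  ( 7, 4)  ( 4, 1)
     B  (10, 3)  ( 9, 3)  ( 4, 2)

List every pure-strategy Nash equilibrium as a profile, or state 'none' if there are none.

NE set: (B,P), (B,Q)

(A,P): not NE [P1→B gives 10>8; P2→Q gives 4>0]
(A,Q): not NE [P1→B gives 9>7]
(A,R): not NE [P2→Q gives 4>1]
(B,P): NE
(B,Q): NE
(B,R): not NE [P2→Q gives 3>2]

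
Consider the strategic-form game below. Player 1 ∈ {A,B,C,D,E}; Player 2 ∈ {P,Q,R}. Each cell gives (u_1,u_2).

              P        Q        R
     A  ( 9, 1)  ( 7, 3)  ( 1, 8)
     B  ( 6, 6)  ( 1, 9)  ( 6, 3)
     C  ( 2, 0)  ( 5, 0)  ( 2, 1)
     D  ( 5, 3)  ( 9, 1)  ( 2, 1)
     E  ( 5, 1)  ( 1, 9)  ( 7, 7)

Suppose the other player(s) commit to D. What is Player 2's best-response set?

BR_2 = {P}

u_2(P vs D) = 3
u_2(Q vs D) = 1
u_2(R vs D) = 1
max payoff 3 at {P}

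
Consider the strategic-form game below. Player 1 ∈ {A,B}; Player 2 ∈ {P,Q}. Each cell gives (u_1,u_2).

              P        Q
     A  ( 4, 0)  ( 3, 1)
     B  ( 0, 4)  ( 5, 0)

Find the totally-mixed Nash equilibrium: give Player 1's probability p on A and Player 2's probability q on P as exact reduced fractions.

P1 indiff ⇒ q·4+(1-q)·3 = q·0+(1-q)·5 ⇒ q(4) = (1-q)(2) ⇒ q = 1/3
P2 indiff ⇒ p·0+(1-p)·4 = p·1+(1-p)·0 ⇒ p(-1) = (1-p)(-4) ⇒ p = 4/5

(p,q) = (4/5, 1/3)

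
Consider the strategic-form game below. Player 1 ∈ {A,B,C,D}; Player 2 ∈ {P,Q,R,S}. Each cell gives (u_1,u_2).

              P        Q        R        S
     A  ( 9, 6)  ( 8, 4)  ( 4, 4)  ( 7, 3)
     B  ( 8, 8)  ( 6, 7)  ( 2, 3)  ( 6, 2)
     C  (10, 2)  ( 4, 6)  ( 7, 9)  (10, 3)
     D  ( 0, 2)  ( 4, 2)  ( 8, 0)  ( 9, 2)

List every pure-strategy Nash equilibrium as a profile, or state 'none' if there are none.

(A,P): not NE [P1→C gives 10>9]
(A,Q): not NE [P2→P gives 6>4]
(A,R): not NE [P1→D gives 8>4; P2→P gives 6>4]
(A,S): not NE [P1→C gives 10>7; P2→P gives 6>3]
(B,P): not NE [P1→C gives 10>8]
(B,Q): not NE [P1→A gives 8>6; P2→P gives 8>7]
(B,R): not NE [P1→D gives 8>2; P2→P gives 8>3]
(B,S): not NE [P1→C gives 10>6; P2→P gives 8>2]
(C,P): not NE [P2→R gives 9>2]
(C,Q): not NE [P1→A gives 8>4; P2→R gives 9>6]
(C,R): not NE [P1→D gives 8>7]
(C,S): not NE [P2→R gives 9>3]
(D,P): not NE [P1→C gives 10>0]
(D,Q): not NE [P1→A gives 8>4]
(D,R): not NE [P2→S gives 2>0]
(D,S): not NE [P1→C gives 10>9]

PSNE: ∅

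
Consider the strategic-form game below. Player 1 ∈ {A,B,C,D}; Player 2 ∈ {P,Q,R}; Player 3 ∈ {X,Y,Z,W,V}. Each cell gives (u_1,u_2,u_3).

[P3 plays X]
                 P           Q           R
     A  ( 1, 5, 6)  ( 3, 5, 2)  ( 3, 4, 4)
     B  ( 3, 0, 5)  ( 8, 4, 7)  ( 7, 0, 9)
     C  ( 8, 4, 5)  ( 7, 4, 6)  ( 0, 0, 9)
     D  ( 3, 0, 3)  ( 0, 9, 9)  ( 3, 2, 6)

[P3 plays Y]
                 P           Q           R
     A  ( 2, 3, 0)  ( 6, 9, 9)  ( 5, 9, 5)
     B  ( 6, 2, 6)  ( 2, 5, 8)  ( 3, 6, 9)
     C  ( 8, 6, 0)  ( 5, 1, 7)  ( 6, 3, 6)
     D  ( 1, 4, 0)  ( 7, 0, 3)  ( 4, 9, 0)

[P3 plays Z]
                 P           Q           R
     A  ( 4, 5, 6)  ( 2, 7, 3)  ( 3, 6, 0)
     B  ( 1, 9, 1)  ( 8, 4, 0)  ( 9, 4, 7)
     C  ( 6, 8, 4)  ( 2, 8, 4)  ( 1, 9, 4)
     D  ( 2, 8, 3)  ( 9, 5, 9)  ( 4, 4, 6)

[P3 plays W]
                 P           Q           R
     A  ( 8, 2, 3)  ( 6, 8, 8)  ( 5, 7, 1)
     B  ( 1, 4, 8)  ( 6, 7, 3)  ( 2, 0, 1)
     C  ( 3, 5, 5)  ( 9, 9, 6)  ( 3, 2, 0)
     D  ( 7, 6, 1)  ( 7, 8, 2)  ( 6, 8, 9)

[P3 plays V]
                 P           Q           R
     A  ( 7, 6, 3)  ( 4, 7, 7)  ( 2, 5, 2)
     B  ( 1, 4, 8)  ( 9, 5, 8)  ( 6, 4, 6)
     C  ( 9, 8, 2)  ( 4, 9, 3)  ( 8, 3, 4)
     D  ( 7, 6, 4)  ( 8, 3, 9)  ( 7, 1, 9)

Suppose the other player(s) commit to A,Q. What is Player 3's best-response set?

u_3(X vs A,Q) = 2
u_3(Y vs A,Q) = 9
u_3(Z vs A,Q) = 3
u_3(W vs A,Q) = 8
u_3(V vs A,Q) = 7
max payoff 9 at {Y}

argmax u_3 = {Y}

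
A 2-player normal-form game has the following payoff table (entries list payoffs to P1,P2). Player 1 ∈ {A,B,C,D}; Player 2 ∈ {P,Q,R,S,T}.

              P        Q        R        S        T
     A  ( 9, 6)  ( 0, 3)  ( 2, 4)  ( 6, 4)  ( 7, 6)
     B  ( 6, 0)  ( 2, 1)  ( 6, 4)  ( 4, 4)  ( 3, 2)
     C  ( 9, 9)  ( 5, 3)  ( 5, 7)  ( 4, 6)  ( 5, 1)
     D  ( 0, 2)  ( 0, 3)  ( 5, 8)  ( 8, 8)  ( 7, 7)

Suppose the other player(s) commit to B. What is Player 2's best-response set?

u_2(P vs B) = 0
u_2(Q vs B) = 1
u_2(R vs B) = 4
u_2(S vs B) = 4
u_2(T vs B) = 2
max payoff 4 at {R,S}

BR_2 = {R,S}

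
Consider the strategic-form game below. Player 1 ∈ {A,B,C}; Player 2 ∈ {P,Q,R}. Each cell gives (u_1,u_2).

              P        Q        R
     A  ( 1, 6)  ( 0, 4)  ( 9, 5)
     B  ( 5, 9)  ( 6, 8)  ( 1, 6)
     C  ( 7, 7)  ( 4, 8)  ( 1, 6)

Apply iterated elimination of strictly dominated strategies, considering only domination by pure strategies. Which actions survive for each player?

P2 drop R (P beats it: A:6>5 B:9>6 C:7>6)
P1 drop A (B beats it: P:5>1 Q:6>0)
P1→{B,C} P2→{P,Q}

Remaining: P1:{B,C} P2:{P,Q}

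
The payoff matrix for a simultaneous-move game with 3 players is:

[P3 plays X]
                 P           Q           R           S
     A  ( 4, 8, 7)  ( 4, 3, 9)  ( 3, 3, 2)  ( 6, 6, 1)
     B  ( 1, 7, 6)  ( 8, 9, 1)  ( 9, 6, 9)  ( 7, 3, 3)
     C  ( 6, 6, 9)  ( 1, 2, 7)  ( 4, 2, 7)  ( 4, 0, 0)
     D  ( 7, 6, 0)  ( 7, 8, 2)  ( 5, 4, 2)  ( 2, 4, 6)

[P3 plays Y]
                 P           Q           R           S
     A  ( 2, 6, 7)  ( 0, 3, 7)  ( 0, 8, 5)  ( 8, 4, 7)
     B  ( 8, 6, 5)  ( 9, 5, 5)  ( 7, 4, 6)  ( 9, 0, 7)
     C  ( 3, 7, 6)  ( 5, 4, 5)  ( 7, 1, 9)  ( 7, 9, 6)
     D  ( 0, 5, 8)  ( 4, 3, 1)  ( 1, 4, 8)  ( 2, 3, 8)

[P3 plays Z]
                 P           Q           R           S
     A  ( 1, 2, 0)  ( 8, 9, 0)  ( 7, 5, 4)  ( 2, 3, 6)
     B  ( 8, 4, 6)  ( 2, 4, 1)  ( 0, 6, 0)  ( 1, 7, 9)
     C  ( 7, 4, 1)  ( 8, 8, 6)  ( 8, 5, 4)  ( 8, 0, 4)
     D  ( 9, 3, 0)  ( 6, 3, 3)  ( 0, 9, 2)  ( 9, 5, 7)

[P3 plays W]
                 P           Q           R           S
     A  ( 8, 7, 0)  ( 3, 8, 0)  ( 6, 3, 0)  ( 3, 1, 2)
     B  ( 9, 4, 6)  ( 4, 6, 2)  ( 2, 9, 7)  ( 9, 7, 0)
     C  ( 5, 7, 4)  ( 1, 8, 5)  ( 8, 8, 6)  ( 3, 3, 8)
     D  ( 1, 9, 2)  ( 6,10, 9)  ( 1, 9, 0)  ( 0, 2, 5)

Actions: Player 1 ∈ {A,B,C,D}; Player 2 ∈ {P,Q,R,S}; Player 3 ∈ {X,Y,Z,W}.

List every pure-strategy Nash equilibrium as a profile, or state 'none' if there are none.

(A,P,X): not NE [P1→D gives 7>4]
(A,P,Y): not NE [P1→B gives 8>2; P2→R gives 8>6]
(A,P,Z): not NE [P1→D gives 9>1; P2→Q gives 9>2; P3→Y gives 7>0]
(A,P,W): not NE [P1→B gives 9>8; P2→Q gives 8>7; P3→Y gives 7>0]
(A,Q,X): not NE [P1→B gives 8>4; P2→P gives 8>3]
(A,Q,Y): not NE [P1→B gives 9>0; P2→R gives 8>3; P3→X gives 9>7]
(A,Q,Z): not NE [P3→X gives 9>0]
(A,Q,W): not NE [P1→D gives 6>3; P3→X gives 9>0]
(A,R,X): not NE [P1→B gives 9>3; P2→P gives 8>3; P3→Y gives 5>2]
(A,R,Y): not NE [P1→C gives 7>0]
(A,R,Z): not NE [P1→C gives 8>7; P2→Q gives 9>5; P3→Y gives 5>4]
(A,R,W): not NE [P1→C gives 8>6; P2→Q gives 8>3; P3→Y gives 5>0]
(A,S,X): not NE [P1→B gives 7>6; P2→P gives 8>6; P3→Y gives 7>1]
(A,S,Y): not NE [P1→B gives 9>8; P2→R gives 8>4]
(A,S,Z): not NE [P1→D gives 9>2; P2→Q gives 9>3; P3→Y gives 7>6]
(A,S,W): not NE [P1→B gives 9>3; P2→Q gives 8>1; P3→Y gives 7>2]
(B,P,X): not NE [P1→D gives 7>1; P2→Q gives 9>7]
(B,P,Y): not NE [P3→W gives 6>5]
(B,P,Z): not NE [P1→D gives 9>8; P2→S gives 7>4]
(B,P,W): not NE [P2→R gives 9>4]
(B,Q,X): not NE [P3→Y gives 5>1]
(B,Q,Y): not NE [P2→P gives 6>5]
(B,Q,Z): not NE [P1→C gives 8>2; P2→S gives 7>4; P3→Y gives 5>1]
(B,Q,W): not NE [P1→D gives 6>4; P2→R gives 9>6; P3→Y gives 5>2]
(B,R,X): not NE [P2→Q gives 9>6]
(B,R,Y): not NE [P2→P gives 6>4; P3→X gives 9>6]
(B,R,Z): not NE [P1→C gives 8>0; P2→S gives 7>6; P3→X gives 9>0]
(B,R,W): not NE [P1→C gives 8>2; P3→X gives 9>7]
(B,S,X): not NE [P2→Q gives 9>3; P3→Z gives 9>3]
(B,S,Y): not NE [P2→P gives 6>0; P3→Z gives 9>7]
(B,S,Z): not NE [P1→D gives 9>1]
(B,S,W): not NE [P2→R gives 9>7; P3→Z gives 9>0]
(C,P,X): not NE [P1→D gives 7>6]
(C,P,Y): not NE [P1→B gives 8>3; P2→S gives 9>7; P3→X gives 9>6]
(C,P,Z): not NE [P1→D gives 9>7; P2→Q gives 8>4; P3→X gives 9>1]
(C,P,W): not NE [P1→B gives 9>5; P2→R gives 8>7; P3→X gives 9>4]
(C,Q,X): not NE [P1→B gives 8>1; P2→P gives 6>2]
(C,Q,Y): not NE [P1→B gives 9>5; P2→S gives 9>4; P3→X gives 7>5]
(C,Q,Z): not NE [P3→X gives 7>6]
(C,Q,W): not NE [P1→D gives 6>1; P3→X gives 7>5]
(C,R,X): not NE [P1→B gives 9>4; P2→P gives 6>2; P3→Y gives 9>7]
(C,R,Y): not NE [P2→S gives 9>1]
(C,R,Z): not NE [P2→Q gives 8>5; P3→Y gives 9>4]
(C,R,W): not NE [P3→Y gives 9>6]
(C,S,X): not NE [P1→B gives 7>4; P2→P gives 6>0; P3→W gives 8>0]
(C,S,Y): not NE [P1→B gives 9>7; P3→W gives 8>6]
(C,S,Z): not NE [P1→D gives 9>8; P2→Q gives 8>0; P3→W gives 8>4]
(C,S,W): not NE [P1→B gives 9>3; P2→R gives 8>3]
(D,P,X): not NE [P2→Q gives 8>6; P3→Y gives 8>0]
(D,P,Y): not NE [P1→B gives 8>0]
(D,P,Z): not NE [P2→R gives 9>3; P3→Y gives 8>0]
(D,P,W): not NE [P1→B gives 9>1; P2→Q gives 10>9; P3→Y gives 8>2]
(D,Q,X): not NE [P1→B gives 8>7; P3→W gives 9>2]
(D,Q,Y): not NE [P1→B gives 9>4; P2→P gives 5>3; P3→W gives 9>1]
(D,Q,Z): not NE [P1→C gives 8>6; P2→R gives 9>3; P3→W gives 9>3]
(D,Q,W): NE
(D,R,X): not NE [P1→B gives 9>5; P2→Q gives 8>4; P3→Y gives 8>2]
(D,R,Y): not NE [P1→C gives 7>1; P2→P gives 5>4]
(D,R,Z): not NE [P1→C gives 8>0; P3→Y gives 8>2]
(D,R,W): not NE [P1→C gives 8>1; P2→Q gives 10>9; P3→Y gives 8>0]
(D,S,X): not NE [P1→B gives 7>2; P2→Q gives 8>4; P3→Y gives 8>6]
(D,S,Y): not NE [P1→B gives 9>2; P2→P gives 5>3]
(D,S,Z): not NE [P2→R gives 9>5; P3→Y gives 8>7]
(D,S,W): not NE [P1→B gives 9>0; P2→Q gives 10>2; P3→Y gives 8>5]

Nash profiles: (D,Q,W)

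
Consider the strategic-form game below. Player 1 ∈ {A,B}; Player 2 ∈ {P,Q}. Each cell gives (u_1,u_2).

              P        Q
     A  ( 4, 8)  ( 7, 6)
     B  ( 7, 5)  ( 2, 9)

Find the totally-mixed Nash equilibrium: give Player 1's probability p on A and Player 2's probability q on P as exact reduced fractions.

p=2/3, q=5/8

P1 indiff ⇒ q·4+(1-q)·7 = q·7+(1-q)·2 ⇒ q(-3) = (1-q)(-5) ⇒ q = 5/8
P2 indiff ⇒ p·8+(1-p)·5 = p·6+(1-p)·9 ⇒ p(2) = (1-p)(4) ⇒ p = 2/3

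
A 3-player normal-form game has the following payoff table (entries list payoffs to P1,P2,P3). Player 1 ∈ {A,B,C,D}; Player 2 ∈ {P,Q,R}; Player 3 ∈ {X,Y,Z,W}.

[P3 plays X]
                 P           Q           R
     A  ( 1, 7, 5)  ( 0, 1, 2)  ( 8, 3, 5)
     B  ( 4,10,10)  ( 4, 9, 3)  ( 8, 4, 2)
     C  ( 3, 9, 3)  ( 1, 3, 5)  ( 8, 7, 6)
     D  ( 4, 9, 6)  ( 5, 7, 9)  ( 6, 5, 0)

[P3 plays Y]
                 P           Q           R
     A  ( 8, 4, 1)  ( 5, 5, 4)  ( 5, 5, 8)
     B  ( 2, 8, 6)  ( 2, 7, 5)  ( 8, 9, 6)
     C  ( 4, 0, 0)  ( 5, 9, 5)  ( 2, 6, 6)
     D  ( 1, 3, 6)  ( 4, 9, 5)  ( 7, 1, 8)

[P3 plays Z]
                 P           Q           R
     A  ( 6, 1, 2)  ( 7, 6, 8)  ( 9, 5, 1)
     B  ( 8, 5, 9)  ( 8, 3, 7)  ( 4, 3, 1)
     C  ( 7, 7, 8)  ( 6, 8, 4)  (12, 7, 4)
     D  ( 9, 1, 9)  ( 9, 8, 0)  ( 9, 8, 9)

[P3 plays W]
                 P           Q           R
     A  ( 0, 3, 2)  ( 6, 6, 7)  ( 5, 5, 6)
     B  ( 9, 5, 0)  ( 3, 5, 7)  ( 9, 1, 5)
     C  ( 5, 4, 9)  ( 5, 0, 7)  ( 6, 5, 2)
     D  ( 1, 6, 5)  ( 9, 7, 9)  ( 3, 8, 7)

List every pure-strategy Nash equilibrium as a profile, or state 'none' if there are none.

NE set: (B,P,X), (B,R,Y)

(A,P,X): not NE [P1→D gives 4>1]
(A,P,Y): not NE [P2→R gives 5>4; P3→X gives 5>1]
(A,P,Z): not NE [P1→D gives 9>6; P2→Q gives 6>1; P3→X gives 5>2]
(A,P,W): not NE [P1→B gives 9>0; P2→Q gives 6>3; P3→X gives 5>2]
(A,Q,X): not NE [P1→D gives 5>0; P2→P gives 7>1; P3→Z gives 8>2]
(A,Q,Y): not NE [P3→Z gives 8>4]
(A,Q,Z): not NE [P1→D gives 9>7]
(A,Q,W): not NE [P1→D gives 9>6; P3→Z gives 8>7]
(A,R,X): not NE [P2→P gives 7>3; P3→Y gives 8>5]
(A,R,Y): not NE [P1→B gives 8>5]
(A,R,Z): not NE [P1→C gives 12>9; P2→Q gives 6>5; P3→Y gives 8>1]
(A,R,W): not NE [P1→B gives 9>5; P2→Q gives 6>5; P3→Y gives 8>6]
(B,P,X): NE
(B,P,Y): not NE [P1→A gives 8>2; P2→R gives 9>8; P3→X gives 10>6]
(B,P,Z): not NE [P1→D gives 9>8; P3→X gives 10>9]
(B,P,W): not NE [P3→X gives 10>0]
(B,Q,X): not NE [P1→D gives 5>4; P2→P gives 10>9; P3→W gives 7>3]
(B,Q,Y): not NE [P1→C gives 5>2; P2→R gives 9>7; P3→W gives 7>5]
(B,Q,Z): not NE [P1→D gives 9>8; P2→P gives 5>3]
(B,Q,W): not NE [P1→D gives 9>3]
(B,R,X): not NE [P2→P gives 10>4; P3→Y gives 6>2]
(B,R,Y): NE
(B,R,Z): not NE [P1→C gives 12>4; P2→P gives 5>3; P3→Y gives 6>1]
(B,R,W): not NE [P2→Q gives 5>1; P3→Y gives 6>5]
(C,P,X): not NE [P1→D gives 4>3; P3→W gives 9>3]
(C,P,Y): not NE [P1→A gives 8>4; P2→Q gives 9>0; P3→W gives 9>0]
(C,P,Z): not NE [P1→D gives 9>7; P2→Q gives 8>7; P3→W gives 9>8]
(C,P,W): not NE [P1→B gives 9>5; P2→R gives 5>4]
(C,Q,X): not NE [P1→D gives 5>1; P2→P gives 9>3; P3→W gives 7>5]
(C,Q,Y): not NE [P3→W gives 7>5]
(C,Q,Z): not NE [P1→D gives 9>6; P3→W gives 7>4]
(C,Q,W): not NE [P1→D gives 9>5; P2→R gives 5>0]
(C,R,X): not NE [P2→P gives 9>7]
(C,R,Y): not NE [P1→B gives 8>2; P2→Q gives 9>6]
(C,R,Z): not NE [P2→Q gives 8>7; P3→Y gives 6>4]
(C,R,W): not NE [P1→B gives 9>6; P3→Y gives 6>2]
(D,P,X): not NE [P3→Z gives 9>6]
(D,P,Y): not NE [P1→A gives 8>1; P2→Q gives 9>3; P3→Z gives 9>6]
(D,P,Z): not NE [P2→R gives 8>1]
(D,P,W): not NE [P1→B gives 9>1; P2→R gives 8>6; P3→Z gives 9>5]
(D,Q,X): not NE [P2→P gives 9>7]
(D,Q,Y): not NE [P1→C gives 5>4; P3→W gives 9>5]
(D,Q,Z): not NE [P3→W gives 9>0]
(D,Q,W): not NE [P2→R gives 8>7]
(D,R,X): not NE [P1→C gives 8>6; P2→P gives 9>5; P3→Z gives 9>0]
(D,R,Y): not NE [P1→B gives 8>7; P2→Q gives 9>1; P3→Z gives 9>8]
(D,R,Z): not NE [P1→C gives 12>9]
(D,R,W): not NE [P1→B gives 9>3; P3→Z gives 9>7]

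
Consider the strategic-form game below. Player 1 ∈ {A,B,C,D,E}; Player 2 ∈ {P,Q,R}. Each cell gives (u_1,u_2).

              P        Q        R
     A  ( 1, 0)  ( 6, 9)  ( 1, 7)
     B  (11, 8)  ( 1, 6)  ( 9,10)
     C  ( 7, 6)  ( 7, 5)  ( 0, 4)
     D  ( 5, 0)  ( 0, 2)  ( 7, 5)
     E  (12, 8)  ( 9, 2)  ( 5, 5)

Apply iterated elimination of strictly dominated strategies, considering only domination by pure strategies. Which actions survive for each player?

P1 drop A (E beats it: P:12>1 Q:9>6 R:5>1)
P1 drop C (E beats it: P:12>7 Q:9>7 R:5>0)
P1 drop D (B beats it: P:11>5 Q:1>0 R:9>7)
P2 drop Q (P beats it: B:8>6 E:8>2)
P1→{B,E} P2→{P,R}

Survivors P1:{B,E} P2:{P,R}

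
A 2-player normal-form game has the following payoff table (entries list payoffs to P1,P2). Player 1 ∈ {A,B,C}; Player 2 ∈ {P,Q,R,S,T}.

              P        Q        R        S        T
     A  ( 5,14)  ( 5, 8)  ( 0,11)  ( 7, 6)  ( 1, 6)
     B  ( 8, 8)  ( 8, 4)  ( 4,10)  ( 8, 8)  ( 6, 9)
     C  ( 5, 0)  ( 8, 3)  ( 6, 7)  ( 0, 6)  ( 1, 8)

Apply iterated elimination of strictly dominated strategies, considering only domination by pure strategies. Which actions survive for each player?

P1 drop A (B beats it: P:8>5 Q:8>5 R:4>0 S:8>7 T:6>1)
P2 drop P (R beats it: B:10>8 C:7>0)
P2 drop Q (R beats it: B:10>4 C:7>3)
P2 drop S (R beats it: B:10>8 C:7>6)
P1→{B,C} P2→{R,T}

Remaining: P1:{B,C} P2:{R,T}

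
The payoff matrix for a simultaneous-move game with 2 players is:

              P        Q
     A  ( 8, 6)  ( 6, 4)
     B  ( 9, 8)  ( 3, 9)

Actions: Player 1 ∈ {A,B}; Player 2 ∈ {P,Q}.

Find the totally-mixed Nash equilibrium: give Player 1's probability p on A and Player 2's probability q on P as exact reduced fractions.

P1 indiff ⇒ q·8+(1-q)·6 = q·9+(1-q)·3 ⇒ q(-1) = (1-q)(-3) ⇒ q = 3/4
P2 indiff ⇒ p·6+(1-p)·8 = p·4+(1-p)·9 ⇒ p(2) = (1-p)(1) ⇒ p = 1/3

(p,q) = (1/3, 3/4)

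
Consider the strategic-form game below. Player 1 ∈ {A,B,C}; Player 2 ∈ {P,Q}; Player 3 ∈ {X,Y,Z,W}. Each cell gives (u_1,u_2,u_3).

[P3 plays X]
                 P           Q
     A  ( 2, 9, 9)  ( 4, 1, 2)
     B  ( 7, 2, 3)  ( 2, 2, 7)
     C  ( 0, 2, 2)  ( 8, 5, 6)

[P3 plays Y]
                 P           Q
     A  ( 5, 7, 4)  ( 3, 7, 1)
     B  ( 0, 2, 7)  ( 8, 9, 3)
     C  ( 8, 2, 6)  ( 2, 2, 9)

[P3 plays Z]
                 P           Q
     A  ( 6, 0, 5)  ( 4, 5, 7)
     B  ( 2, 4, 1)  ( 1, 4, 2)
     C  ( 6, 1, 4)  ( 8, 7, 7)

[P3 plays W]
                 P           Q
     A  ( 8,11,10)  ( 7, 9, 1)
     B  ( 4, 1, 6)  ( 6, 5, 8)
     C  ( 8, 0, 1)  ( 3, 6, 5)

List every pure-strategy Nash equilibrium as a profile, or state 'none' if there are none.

Nash profiles: (A,P,W), (C,P,Y)

(A,P,X): not NE [P1→B gives 7>2; P3→W gives 10>9]
(A,P,Y): not NE [P1→C gives 8>5; P3→W gives 10>4]
(A,P,Z): not NE [P2→Q gives 5>0; P3→W gives 10>5]
(A,P,W): NE
(A,Q,X): not NE [P1→C gives 8>4; P2→P gives 9>1; P3→Z gives 7>2]
(A,Q,Y): not NE [P1→B gives 8>3; P3→Z gives 7>1]
(A,Q,Z): not NE [P1→C gives 8>4]
(A,Q,W): not NE [P2→P gives 11>9; P3→Z gives 7>1]
(B,P,X): not NE [P3→Y gives 7>3]
(B,P,Y): not NE [P1→C gives 8>0; P2→Q gives 9>2]
(B,P,Z): not NE [P1→C gives 6>2; P3→Y gives 7>1]
(B,P,W): not NE [P1→C gives 8>4; P2→Q gives 5>1; P3→Y gives 7>6]
(B,Q,X): not NE [P1→C gives 8>2; P3→W gives 8>7]
(B,Q,Y): not NE [P3→W gives 8>3]
(B,Q,Z): not NE [P1→C gives 8>1; P3→W gives 8>2]
(B,Q,W): not NE [P1→A gives 7>6]
(C,P,X): not NE [P1→B gives 7>0; P2→Q gives 5>2; P3→Y gives 6>2]
(C,P,Y): NE
(C,P,Z): not NE [P2→Q gives 7>1; P3→Y gives 6>4]
(C,P,W): not NE [P2→Q gives 6>0; P3→Y gives 6>1]
(C,Q,X): not NE [P3→Y gives 9>6]
(C,Q,Y): not NE [P1→B gives 8>2]
(C,Q,Z): not NE [P3→Y gives 9>7]
(C,Q,W): not NE [P1→A gives 7>3; P3→Y gives 9>5]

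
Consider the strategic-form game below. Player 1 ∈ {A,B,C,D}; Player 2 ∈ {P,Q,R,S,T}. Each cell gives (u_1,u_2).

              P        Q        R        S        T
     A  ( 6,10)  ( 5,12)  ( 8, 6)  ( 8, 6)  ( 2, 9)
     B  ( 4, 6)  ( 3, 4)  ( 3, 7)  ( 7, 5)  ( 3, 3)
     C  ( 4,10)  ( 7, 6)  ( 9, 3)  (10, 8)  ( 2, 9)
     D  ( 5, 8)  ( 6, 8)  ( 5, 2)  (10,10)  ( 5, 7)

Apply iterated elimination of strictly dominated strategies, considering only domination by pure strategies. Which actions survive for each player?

IESDS → P1:{A,C,D} P2:{P,Q,S}

P1 drop B (D beats it: P:5>4 Q:6>3 R:5>3 S:10>7 T:5>3)
P2 drop R (P beats it: A:10>6 C:10>3 D:8>2)
P2 drop T (P beats it: A:10>9 C:10>9 D:8>7)
P1→{A,C,D} P2→{P,Q,S}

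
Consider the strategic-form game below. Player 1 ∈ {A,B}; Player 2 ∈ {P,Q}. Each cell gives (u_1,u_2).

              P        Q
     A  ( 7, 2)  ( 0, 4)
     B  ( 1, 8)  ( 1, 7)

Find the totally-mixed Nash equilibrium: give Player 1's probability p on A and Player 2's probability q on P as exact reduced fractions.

p=1/3, q=1/7

P1 indiff ⇒ q·7+(1-q)·0 = q·1+(1-q)·1 ⇒ q(6) = (1-q)(1) ⇒ q = 1/7
P2 indiff ⇒ p·2+(1-p)·8 = p·4+(1-p)·7 ⇒ p(-2) = (1-p)(-1) ⇒ p = 1/3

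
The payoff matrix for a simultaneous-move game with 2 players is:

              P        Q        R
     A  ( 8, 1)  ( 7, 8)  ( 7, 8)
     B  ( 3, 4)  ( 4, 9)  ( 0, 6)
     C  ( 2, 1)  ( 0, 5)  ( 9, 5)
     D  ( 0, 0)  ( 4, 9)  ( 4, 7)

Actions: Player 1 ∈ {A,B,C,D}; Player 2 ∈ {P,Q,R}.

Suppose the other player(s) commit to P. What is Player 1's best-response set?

argmax u_1 = {A}

u_1(A vs P) = 8
u_1(B vs P) = 3
u_1(C vs P) = 2
u_1(D vs P) = 0
max payoff 8 at {A}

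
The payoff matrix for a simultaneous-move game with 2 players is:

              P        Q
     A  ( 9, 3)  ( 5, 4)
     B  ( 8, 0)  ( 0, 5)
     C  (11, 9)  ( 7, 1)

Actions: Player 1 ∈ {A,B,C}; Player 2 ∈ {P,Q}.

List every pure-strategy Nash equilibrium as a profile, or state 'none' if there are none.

(A,P): not NE [P1→C gives 11>9; P2→Q gives 4>3]
(A,Q): not NE [P1→C gives 7>5]
(B,P): not NE [P1→C gives 11>8; P2→Q gives 5>0]
(B,Q): not NE [P1→C gives 7>0]
(C,P): NE
(C,Q): not NE [P2→P gives 9>1]

Nash profiles: (C,P)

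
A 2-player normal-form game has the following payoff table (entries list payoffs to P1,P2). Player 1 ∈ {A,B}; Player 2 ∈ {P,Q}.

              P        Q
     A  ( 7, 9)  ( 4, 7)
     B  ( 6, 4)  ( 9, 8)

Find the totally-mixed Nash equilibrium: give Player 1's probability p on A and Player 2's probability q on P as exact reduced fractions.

p=2/3, q=5/6

P1 indiff ⇒ q·7+(1-q)·4 = q·6+(1-q)·9 ⇒ q(1) = (1-q)(5) ⇒ q = 5/6
P2 indiff ⇒ p·9+(1-p)·4 = p·7+(1-p)·8 ⇒ p(2) = (1-p)(4) ⇒ p = 2/3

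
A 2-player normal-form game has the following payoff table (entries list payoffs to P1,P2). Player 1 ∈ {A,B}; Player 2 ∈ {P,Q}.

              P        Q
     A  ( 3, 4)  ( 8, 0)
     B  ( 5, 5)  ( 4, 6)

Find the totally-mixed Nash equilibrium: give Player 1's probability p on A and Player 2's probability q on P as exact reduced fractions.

P1 indiff ⇒ q·3+(1-q)·8 = q·5+(1-q)·4 ⇒ q(-2) = (1-q)(-4) ⇒ q = 2/3
P2 indiff ⇒ p·4+(1-p)·5 = p·0+(1-p)·6 ⇒ p(4) = (1-p)(1) ⇒ p = 1/5

(p,q) = (1/5, 2/3)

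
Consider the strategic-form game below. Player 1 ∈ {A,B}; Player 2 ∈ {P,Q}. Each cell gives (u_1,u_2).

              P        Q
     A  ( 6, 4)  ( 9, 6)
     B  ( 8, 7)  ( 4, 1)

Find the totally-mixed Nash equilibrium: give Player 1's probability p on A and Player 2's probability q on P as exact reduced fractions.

p=3/4, q=5/7

P1 indiff ⇒ q·6+(1-q)·9 = q·8+(1-q)·4 ⇒ q(-2) = (1-q)(-5) ⇒ q = 5/7
P2 indiff ⇒ p·4+(1-p)·7 = p·6+(1-p)·1 ⇒ p(-2) = (1-p)(-6) ⇒ p = 3/4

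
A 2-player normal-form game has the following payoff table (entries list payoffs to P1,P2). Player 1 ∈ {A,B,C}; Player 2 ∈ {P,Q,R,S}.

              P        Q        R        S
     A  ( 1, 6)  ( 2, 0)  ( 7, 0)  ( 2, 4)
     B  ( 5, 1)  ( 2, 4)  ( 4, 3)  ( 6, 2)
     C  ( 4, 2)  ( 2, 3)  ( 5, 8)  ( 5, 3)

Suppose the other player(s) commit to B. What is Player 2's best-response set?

P2 best: {Q}

u_2(P vs B) = 1
u_2(Q vs B) = 4
u_2(R vs B) = 3
u_2(S vs B) = 2
max payoff 4 at {Q}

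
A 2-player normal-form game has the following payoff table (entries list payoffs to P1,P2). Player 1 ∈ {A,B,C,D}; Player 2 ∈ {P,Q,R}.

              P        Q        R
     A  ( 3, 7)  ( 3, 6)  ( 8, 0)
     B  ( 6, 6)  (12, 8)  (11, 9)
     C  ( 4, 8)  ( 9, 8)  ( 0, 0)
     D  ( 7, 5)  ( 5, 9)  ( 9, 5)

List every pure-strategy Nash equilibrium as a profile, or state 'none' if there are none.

(A,P): not NE [P1→D gives 7>3]
(A,Q): not NE [P1→B gives 12>3; P2→P gives 7>6]
(A,R): not NE [P1→B gives 11>8; P2→P gives 7>0]
(B,P): not NE [P1→D gives 7>6; P2→R gives 9>6]
(B,Q): not NE [P2→R gives 9>8]
(B,R): NE
(C,P): not NE [P1→D gives 7>4]
(C,Q): not NE [P1→B gives 12>9]
(C,R): not NE [P1→B gives 11>0; P2→Q gives 8>0]
(D,P): not NE [P2→Q gives 9>5]
(D,Q): not NE [P1→B gives 12>5]
(D,R): not NE [P1→B gives 11>9; P2→Q gives 9>5]

Nash profiles: (B,R)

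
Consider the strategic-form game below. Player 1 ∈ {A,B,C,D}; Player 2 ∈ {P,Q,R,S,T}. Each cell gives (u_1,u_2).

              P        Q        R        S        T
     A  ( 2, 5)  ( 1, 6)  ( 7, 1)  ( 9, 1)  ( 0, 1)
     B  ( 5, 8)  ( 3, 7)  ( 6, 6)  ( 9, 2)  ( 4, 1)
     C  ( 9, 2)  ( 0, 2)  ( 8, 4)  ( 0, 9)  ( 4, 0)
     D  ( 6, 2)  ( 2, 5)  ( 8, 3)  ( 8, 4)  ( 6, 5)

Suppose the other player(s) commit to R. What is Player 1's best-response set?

u_1(A vs R) = 7
u_1(B vs R) = 6
u_1(C vs R) = 8
u_1(D vs R) = 8
max payoff 8 at {C,D}

BR_1 = {C,D}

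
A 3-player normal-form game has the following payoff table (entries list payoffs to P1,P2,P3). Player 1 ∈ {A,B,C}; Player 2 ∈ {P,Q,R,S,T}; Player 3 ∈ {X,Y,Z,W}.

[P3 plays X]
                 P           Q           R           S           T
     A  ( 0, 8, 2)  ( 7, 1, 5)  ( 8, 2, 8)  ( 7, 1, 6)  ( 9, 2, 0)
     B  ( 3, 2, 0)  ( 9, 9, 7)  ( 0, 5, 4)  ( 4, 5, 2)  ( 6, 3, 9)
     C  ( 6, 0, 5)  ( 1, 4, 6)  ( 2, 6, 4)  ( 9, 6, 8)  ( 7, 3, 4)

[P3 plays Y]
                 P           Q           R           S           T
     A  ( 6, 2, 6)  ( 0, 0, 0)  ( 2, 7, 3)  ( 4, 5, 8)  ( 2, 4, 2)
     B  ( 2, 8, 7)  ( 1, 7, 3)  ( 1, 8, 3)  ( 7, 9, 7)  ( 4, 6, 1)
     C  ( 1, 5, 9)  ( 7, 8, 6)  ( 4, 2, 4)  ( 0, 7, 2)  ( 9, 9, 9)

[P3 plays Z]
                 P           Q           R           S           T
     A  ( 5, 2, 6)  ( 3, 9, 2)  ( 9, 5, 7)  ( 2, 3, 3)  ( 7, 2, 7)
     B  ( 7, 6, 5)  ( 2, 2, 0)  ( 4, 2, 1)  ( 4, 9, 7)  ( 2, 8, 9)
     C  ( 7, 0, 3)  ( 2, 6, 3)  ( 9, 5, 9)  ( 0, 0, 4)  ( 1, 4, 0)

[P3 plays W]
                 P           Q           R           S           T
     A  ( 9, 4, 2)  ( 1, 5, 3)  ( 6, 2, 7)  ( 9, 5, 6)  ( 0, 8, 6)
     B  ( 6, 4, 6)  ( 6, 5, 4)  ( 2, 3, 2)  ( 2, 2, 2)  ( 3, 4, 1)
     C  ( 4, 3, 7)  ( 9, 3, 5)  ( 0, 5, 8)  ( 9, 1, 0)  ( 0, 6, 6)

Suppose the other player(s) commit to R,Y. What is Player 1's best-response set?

u_1(A vs R,Y) = 2
u_1(B vs R,Y) = 1
u_1(C vs R,Y) = 4
max payoff 4 at {C}

argmax u_1 = {C}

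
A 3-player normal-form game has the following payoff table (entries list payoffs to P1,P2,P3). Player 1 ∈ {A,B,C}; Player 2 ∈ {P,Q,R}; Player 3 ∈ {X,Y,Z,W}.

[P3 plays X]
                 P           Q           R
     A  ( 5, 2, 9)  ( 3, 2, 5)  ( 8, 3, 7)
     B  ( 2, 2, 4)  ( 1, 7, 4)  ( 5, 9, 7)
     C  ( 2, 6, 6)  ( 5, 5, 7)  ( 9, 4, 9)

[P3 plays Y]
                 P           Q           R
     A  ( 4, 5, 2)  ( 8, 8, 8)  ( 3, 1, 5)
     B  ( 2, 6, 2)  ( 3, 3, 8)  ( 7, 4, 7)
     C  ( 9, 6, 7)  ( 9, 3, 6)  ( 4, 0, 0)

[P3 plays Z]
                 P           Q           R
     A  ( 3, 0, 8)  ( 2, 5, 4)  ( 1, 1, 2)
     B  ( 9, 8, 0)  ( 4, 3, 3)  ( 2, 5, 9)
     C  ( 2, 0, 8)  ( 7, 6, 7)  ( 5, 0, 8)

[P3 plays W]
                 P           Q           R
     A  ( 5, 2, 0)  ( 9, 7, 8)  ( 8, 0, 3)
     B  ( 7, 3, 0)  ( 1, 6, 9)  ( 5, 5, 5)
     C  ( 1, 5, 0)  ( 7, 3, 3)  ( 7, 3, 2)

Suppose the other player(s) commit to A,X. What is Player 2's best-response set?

BR_2 = {R}

u_2(P vs A,X) = 2
u_2(Q vs A,X) = 2
u_2(R vs A,X) = 3
max payoff 3 at {R}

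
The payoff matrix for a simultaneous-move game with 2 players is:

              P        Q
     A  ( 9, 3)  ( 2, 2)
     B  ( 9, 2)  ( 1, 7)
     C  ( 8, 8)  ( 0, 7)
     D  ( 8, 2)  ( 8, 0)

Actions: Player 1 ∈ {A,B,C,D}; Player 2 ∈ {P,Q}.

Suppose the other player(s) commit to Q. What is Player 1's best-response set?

P1 best: {D}

u_1(A vs Q) = 2
u_1(B vs Q) = 1
u_1(C vs Q) = 0
u_1(D vs Q) = 8
max payoff 8 at {D}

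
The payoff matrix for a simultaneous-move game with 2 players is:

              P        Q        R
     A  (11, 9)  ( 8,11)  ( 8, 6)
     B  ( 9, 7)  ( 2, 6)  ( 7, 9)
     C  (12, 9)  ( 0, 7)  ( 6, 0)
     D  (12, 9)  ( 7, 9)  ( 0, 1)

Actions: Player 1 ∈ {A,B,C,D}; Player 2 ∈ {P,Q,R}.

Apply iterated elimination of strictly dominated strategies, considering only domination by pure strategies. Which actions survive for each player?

IESDS → P1:{A,C,D} P2:{P,Q}

P1 drop B (A beats it: P:11>9 Q:8>2 R:8>7)
P2 drop R (P beats it: A:9>6 C:9>0 D:9>1)
P1→{A,C,D} P2→{P,Q}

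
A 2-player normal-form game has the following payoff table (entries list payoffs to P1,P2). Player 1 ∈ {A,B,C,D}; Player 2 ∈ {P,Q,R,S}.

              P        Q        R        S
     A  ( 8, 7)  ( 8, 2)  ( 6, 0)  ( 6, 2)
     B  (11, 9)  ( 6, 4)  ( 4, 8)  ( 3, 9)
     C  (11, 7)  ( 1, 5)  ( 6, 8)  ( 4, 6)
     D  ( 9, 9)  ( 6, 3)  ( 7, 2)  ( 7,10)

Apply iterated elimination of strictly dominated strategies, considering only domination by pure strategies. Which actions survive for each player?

IESDS → P1:{B,C,D} P2:{P,R,S}

P2 drop Q (P beats it: A:7>2 B:9>4 C:7>5 D:9>3)
P1 drop A (D beats it: P:9>8 R:7>6 S:7>6)
P1→{B,C,D} P2→{P,R,S}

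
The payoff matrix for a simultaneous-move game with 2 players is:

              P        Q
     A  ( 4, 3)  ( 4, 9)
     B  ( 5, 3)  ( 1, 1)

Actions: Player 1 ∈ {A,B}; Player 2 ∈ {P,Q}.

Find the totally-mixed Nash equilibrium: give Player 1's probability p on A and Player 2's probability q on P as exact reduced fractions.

p=1/4, q=3/4

P1 indiff ⇒ q·4+(1-q)·4 = q·5+(1-q)·1 ⇒ q(-1) = (1-q)(-3) ⇒ q = 3/4
P2 indiff ⇒ p·3+(1-p)·3 = p·9+(1-p)·1 ⇒ p(-6) = (1-p)(-2) ⇒ p = 1/4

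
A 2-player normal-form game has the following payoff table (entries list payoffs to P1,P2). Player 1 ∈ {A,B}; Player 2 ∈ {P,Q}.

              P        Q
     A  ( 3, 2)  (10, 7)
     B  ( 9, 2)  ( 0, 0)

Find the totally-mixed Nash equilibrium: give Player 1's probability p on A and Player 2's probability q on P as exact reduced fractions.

P1 indiff ⇒ q·3+(1-q)·10 = q·9+(1-q)·0 ⇒ q(-6) = (1-q)(-10) ⇒ q = 5/8
P2 indiff ⇒ p·2+(1-p)·2 = p·7+(1-p)·0 ⇒ p(-5) = (1-p)(-2) ⇒ p = 2/7

P1 mixes 2/7 on A; P2 mixes 5/8 on P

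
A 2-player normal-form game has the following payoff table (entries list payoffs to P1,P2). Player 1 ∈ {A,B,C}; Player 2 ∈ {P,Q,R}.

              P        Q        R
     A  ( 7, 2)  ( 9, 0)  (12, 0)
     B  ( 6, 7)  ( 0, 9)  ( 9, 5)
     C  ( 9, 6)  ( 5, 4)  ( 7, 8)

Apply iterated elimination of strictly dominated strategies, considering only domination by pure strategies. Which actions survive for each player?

Remaining: P1:{A,C} P2:{P,R}

P1 drop B (A beats it: P:7>6 Q:9>0 R:12>9)
P2 drop Q (P beats it: A:2>0 C:6>4)
P1→{A,C} P2→{P,R}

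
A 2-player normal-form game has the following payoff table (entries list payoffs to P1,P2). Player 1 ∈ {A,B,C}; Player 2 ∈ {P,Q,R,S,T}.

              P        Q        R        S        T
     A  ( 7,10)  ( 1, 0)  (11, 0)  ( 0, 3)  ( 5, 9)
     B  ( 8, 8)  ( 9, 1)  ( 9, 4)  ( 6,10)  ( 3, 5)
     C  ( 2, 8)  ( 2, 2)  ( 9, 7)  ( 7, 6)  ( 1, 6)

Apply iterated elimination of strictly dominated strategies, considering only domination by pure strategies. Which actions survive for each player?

P2 drop Q (P beats it: A:10>0 B:8>1 C:8>2)
P2 drop R (P beats it: A:10>0 B:8>4 C:8>7)
P2 drop T (P beats it: A:10>9 B:8>5 C:8>6)
P1 drop A (B beats it: P:8>7 S:6>0)
P1→{B,C} P2→{P,S}

Survivors P1:{B,C} P2:{P,S}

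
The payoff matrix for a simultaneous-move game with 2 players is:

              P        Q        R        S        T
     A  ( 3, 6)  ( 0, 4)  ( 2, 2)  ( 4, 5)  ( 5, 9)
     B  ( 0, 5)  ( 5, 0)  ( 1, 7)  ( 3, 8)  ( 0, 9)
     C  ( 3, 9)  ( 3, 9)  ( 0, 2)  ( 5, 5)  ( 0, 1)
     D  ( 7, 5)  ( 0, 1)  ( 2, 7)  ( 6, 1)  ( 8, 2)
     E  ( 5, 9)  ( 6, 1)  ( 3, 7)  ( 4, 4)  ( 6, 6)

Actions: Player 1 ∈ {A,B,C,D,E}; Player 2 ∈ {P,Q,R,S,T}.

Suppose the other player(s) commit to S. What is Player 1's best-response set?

u_1(A vs S) = 4
u_1(B vs S) = 3
u_1(C vs S) = 5
u_1(D vs S) = 6
u_1(E vs S) = 4
max payoff 6 at {D}

argmax u_1 = {D}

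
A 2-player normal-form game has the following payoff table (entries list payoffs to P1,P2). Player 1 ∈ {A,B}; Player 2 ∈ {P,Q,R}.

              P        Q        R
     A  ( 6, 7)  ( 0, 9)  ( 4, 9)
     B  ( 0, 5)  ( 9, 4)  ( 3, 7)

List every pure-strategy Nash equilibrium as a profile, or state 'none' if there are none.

(A,P): not NE [P2→R gives 9>7]
(A,Q): not NE [P1→B gives 9>0]
(A,R): NE
(B,P): not NE [P1→A gives 6>0; P2→R gives 7>5]
(B,Q): not NE [P2→R gives 7>4]
(B,R): not NE [P1→A gives 4>3]

PSNE = {(A,R)}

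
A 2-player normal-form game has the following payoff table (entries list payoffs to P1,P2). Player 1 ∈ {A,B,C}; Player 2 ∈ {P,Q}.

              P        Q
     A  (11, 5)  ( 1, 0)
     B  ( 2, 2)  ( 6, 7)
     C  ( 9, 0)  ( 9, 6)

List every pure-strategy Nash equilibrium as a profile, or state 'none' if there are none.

NE set: (A,P), (C,Q)

(A,P): NE
(A,Q): not NE [P1→C gives 9>1; P2→P gives 5>0]
(B,P): not NE [P1→A gives 11>2; P2→Q gives 7>2]
(B,Q): not NE [P1→C gives 9>6]
(C,P): not NE [P1→A gives 11>9; P2→Q gives 6>0]
(C,Q): NE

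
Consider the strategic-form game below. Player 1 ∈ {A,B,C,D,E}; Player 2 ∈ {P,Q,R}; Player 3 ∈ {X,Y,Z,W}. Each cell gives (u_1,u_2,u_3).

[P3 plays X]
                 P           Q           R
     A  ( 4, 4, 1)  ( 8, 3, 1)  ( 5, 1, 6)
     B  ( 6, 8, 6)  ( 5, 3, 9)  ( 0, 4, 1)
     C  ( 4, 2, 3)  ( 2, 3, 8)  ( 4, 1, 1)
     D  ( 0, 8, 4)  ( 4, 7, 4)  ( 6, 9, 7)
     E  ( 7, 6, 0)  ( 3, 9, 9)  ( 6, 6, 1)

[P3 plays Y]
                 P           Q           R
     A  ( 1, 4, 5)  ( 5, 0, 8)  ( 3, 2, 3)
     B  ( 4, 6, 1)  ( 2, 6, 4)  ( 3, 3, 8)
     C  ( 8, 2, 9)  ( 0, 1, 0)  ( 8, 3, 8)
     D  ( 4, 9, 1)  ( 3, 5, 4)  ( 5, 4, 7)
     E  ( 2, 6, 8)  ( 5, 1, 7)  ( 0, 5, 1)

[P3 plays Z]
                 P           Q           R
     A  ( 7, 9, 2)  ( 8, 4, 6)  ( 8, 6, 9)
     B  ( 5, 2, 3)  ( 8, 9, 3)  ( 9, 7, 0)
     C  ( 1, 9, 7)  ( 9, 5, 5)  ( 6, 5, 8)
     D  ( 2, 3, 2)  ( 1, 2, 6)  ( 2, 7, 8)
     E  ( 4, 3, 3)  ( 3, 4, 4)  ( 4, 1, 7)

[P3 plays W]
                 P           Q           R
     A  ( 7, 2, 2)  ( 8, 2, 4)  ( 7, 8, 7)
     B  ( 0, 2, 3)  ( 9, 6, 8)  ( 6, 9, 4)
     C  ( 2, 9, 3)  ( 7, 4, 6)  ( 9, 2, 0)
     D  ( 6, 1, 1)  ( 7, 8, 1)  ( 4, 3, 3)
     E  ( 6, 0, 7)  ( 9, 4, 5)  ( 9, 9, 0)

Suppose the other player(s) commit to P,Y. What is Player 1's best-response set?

u_1(A vs P,Y) = 1
u_1(B vs P,Y) = 4
u_1(C vs P,Y) = 8
u_1(D vs P,Y) = 4
u_1(E vs P,Y) = 2
max payoff 8 at {C}

argmax u_1 = {C}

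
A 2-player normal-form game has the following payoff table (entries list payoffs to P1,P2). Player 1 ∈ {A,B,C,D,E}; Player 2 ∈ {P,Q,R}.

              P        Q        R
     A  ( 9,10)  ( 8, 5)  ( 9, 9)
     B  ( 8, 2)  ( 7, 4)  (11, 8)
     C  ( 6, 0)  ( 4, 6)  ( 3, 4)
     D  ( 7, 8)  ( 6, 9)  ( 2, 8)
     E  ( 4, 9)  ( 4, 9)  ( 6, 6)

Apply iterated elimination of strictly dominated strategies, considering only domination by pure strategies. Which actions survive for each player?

P1 drop C (A beats it: P:9>6 Q:8>4 R:9>3)
P1 drop D (A beats it: P:9>7 Q:8>6 R:9>2)
P1 drop E (A beats it: P:9>4 Q:8>4 R:9>6)
P2 drop Q (R beats it: A:9>5 B:8>4)
P1→{A,B} P2→{P,R}

Survivors P1:{A,B} P2:{P,R}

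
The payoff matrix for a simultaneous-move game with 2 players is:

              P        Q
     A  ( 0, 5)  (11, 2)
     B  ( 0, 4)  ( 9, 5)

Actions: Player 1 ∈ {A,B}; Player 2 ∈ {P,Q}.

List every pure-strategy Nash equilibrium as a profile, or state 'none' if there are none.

PSNE = {(A,P)}

(A,P): NE
(A,Q): not NE [P2→P gives 5>2]
(B,P): not NE [P2→Q gives 5>4]
(B,Q): not NE [P1→A gives 11>9]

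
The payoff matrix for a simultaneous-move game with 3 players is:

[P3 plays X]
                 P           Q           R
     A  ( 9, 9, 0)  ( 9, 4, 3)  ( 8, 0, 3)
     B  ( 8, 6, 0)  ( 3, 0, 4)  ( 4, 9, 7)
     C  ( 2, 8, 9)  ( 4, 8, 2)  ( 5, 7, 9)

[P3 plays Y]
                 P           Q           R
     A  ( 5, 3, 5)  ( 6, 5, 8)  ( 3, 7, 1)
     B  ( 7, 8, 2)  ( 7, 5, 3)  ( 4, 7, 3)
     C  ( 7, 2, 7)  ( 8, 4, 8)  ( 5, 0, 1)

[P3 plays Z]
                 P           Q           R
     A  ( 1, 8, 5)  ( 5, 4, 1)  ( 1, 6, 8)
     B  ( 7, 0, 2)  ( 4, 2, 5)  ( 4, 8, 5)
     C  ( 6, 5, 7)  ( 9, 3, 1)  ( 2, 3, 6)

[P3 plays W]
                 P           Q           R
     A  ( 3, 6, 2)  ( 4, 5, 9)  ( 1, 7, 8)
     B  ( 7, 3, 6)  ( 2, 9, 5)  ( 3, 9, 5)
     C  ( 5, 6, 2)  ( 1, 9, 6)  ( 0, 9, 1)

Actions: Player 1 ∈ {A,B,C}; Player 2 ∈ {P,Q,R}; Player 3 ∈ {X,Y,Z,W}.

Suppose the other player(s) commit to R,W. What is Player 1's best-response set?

u_1(A vs R,W) = 1
u_1(B vs R,W) = 3
u_1(C vs R,W) = 0
max payoff 3 at {B}

P1 best: {B}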